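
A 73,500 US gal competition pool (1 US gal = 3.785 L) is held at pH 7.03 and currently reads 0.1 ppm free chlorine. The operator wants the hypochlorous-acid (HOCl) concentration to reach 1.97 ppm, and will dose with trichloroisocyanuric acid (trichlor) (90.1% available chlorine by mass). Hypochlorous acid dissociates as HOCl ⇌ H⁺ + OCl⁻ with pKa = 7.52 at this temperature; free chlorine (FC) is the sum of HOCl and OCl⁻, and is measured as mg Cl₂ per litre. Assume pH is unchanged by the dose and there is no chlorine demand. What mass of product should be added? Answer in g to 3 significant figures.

Volume: 73,500 US gal × 3.785 L/gal = 278,198 L.
[OCl⁻]/[HOCl] = 10^(pH − pKa) = 10^(7.03 − 7.52) = 0.3236; fraction as HOCl = 1/(1 + 0.3236) = 0.7555.
Free chlorine required for 1.97 ppm HOCl: 1.97 / 0.7555 = 2.607 ppm.
FC to add: 2.607 − 0.1 = 2.507 mg/L as Cl₂.
Cl₂ equivalent: 2.507 mg/L × 278,198 L = 697.6 g.
Product at 90.1% available Cl: 697.6 / 0.901 = 774.2 g.

774 g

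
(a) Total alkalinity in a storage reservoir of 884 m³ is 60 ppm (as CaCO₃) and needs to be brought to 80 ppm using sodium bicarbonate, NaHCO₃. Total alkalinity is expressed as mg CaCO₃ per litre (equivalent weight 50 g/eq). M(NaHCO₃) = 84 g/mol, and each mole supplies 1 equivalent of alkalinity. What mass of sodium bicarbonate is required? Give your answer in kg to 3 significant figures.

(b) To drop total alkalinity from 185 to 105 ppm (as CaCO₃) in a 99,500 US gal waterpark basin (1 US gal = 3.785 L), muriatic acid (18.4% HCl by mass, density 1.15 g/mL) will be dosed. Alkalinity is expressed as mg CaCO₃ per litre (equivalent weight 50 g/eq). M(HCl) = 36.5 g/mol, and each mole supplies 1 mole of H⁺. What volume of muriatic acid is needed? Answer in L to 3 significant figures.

(a) 29.7 kg; (b) 104 L

(a) Volume: 884 m³ = 884,000 L.
(a) Alkalinity to add: (80 − 60) = 20 mg/L as CaCO₃ × 884,000 L = 17,680 g as CaCO₃.
(a) Equivalents: 17,680 g ÷ 50 g/eq = 353.6 eq.
(a) NaHCO₃ supplies 1 eq per mole → 353.6 mol.
(a) Mass: 353.6 mol × 84 g/mol = 29,700 g.

(b) Volume: 99,500 US gal × 3.785 L/gal = 376,608 L.
(b) Alkalinity to neutralize: (185 − 105) = 80 mg/L as CaCO₃ × 376,608 L = 30,130 g as CaCO₃.
(b) Equivalents of H⁺ required: 30,130 ÷ 50 g/eq = 602.6 eq = 602.6 mol HCl.
(b) Mass of HCl: 602.6 × 36.5 = 21,990 g.
(b) Mass of 18.4% solution: 21,990 / 0.184 = 119,500 g.
(b) Volume: 119,500 g ÷ 1.15 g/mL = 103,900 mL.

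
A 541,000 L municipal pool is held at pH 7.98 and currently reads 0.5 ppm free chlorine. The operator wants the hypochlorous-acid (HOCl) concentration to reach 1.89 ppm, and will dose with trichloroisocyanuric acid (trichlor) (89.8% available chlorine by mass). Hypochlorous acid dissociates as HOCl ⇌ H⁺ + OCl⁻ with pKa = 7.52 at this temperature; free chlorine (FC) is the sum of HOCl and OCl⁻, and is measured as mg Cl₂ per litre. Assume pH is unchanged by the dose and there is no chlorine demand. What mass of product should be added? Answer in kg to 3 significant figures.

4.12 kg

[OCl⁻]/[HOCl] = 10^(pH − pKa) = 10^(7.98 − 7.52) = 2.884; fraction as HOCl = 1/(1 + 2.884) = 0.2575.
Free chlorine required for 1.89 ppm HOCl: 1.89 / 0.2575 = 7.341 ppm.
FC to add: 7.341 − 0.5 = 6.841 mg/L as Cl₂.
Cl₂ equivalent: 6.841 mg/L × 541,000 L = 3701 g.
Product at 89.8% available Cl: 3701 / 0.898 = 4121 g.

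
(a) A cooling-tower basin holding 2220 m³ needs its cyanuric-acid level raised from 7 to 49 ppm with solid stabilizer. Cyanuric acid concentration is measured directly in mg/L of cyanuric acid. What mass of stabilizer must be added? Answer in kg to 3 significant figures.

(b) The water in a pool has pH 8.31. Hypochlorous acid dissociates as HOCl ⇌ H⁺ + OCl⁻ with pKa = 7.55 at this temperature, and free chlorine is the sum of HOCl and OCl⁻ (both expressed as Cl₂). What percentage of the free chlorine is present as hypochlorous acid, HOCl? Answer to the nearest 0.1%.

(a) 93.2 kg; (b) 14.8%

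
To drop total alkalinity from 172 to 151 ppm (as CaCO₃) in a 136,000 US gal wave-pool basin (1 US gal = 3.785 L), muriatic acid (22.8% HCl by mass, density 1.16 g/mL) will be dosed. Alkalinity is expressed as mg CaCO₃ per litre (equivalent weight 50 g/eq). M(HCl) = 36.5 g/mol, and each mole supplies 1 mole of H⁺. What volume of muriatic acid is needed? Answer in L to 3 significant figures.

29.8 L

Volume: 136,000 US gal × 3.785 L/gal = 514,760 L.
Alkalinity to neutralize: (172 − 151) = 21 mg/L as CaCO₃ × 514,760 L = 10,810 g as CaCO₃.
Equivalents of H⁺ required: 10,810 ÷ 50 g/eq = 216.2 eq = 216.2 mol HCl.
Mass of HCl: 216.2 × 36.5 = 7891 g.
Mass of 22.8% solution: 7891 / 0.228 = 34,610 g.
Volume: 34,610 g ÷ 1.16 g/mL = 29,840 mL.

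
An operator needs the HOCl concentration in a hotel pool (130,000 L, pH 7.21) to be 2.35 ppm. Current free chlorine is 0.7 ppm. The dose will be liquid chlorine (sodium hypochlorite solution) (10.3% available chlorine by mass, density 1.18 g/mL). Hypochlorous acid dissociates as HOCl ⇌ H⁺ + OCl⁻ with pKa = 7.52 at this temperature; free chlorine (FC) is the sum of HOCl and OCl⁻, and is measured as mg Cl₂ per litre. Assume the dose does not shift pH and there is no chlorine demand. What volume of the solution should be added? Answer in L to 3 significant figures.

3.00 L

[OCl⁻]/[HOCl] = 10^(pH − pKa) = 10^(7.21 − 7.52) = 0.4898; fraction as HOCl = 1/(1 + 0.4898) = 0.6712.
Free chlorine required for 2.35 ppm HOCl: 2.35 / 0.6712 = 3.501 ppm.
FC to add: 3.501 − 0.7 = 2.801 mg/L as Cl₂.
Cl₂ equivalent: 2.801 mg/L × 130,000 L = 364.1 g.
Product at 10.3% available Cl: 364.1 / 0.103 = 3535 g.
Volume: 3535 g ÷ 1.18 g/mL = 2996 mL.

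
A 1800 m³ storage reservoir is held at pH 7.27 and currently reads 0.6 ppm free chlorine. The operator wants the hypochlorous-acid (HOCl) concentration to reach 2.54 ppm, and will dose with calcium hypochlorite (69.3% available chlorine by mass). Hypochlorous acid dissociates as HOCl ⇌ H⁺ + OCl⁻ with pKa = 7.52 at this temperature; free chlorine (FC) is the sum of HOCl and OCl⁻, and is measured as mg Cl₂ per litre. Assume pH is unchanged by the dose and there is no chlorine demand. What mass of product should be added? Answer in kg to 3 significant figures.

Volume: 1800 m³ = 1,800,000 L.
[OCl⁻]/[HOCl] = 10^(pH − pKa) = 10^(7.27 − 7.52) = 0.5623; fraction as HOCl = 1/(1 + 0.5623) = 0.6401.
Free chlorine required for 2.54 ppm HOCl: 2.54 / 0.6401 = 3.968 ppm.
FC to add: 3.968 − 0.6 = 3.368 mg/L as Cl₂.
Cl₂ equivalent: 3.368 mg/L × 1,800,000 L = 6063 g.
Product at 69.3% available Cl: 6063 / 0.693 = 8749 g.

8.75 kg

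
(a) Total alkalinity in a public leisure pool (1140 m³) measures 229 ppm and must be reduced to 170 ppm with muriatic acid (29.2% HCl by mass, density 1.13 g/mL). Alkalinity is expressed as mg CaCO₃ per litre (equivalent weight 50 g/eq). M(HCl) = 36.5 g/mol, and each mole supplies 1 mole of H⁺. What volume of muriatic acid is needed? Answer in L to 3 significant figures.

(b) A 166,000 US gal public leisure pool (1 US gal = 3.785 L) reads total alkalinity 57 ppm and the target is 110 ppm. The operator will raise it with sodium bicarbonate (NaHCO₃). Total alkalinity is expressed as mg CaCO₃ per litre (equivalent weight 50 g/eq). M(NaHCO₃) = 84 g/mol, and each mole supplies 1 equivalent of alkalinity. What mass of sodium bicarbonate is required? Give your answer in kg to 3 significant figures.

(a) Volume: 1140 m³ = 1,140,000 L.
(a) Alkalinity to neutralize: (229 − 170) = 59 mg/L as CaCO₃ × 1,140,000 L = 67,260 g as CaCO₃.
(a) Equivalents of H⁺ required: 67,260 ÷ 50 g/eq = 1345 eq = 1345 mol HCl.
(a) Mass of HCl: 1345 × 36.5 = 49,100 g.
(a) Mass of 29.2% solution: 49,100 / 0.292 = 168,200 g.
(a) Volume: 168,200 g ÷ 1.13 g/mL = 148,800 mL.

(b) Volume: 166,000 US gal × 3.785 L/gal = 628,310 L.
(b) Alkalinity to add: (110 − 57) = 53 mg/L as CaCO₃ × 628,310 L = 33,300 g as CaCO₃.
(b) Equivalents: 33,300 g ÷ 50 g/eq = 666 eq.
(b) NaHCO₃ supplies 1 eq per mole → 666 mol.
(b) Mass: 666 mol × 84 g/mol = 55,940 g.

(a) 149 L; (b) 55.9 kg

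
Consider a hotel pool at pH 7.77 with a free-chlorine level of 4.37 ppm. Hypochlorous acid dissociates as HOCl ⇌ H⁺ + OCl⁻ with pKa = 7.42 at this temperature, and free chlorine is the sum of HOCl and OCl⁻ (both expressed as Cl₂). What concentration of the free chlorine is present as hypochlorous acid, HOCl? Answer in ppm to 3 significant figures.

[OCl⁻]/[HOCl] = 10^(pH − pKa) = 10^(7.77 − 7.42) = 10^0.35 = 2.239.
Fraction as HOCl = 1 / (1 + 2.239) = 0.3088.
HOCl = 0.3088 × 4.37 ppm = 1.349 ppm.

1.35 ppm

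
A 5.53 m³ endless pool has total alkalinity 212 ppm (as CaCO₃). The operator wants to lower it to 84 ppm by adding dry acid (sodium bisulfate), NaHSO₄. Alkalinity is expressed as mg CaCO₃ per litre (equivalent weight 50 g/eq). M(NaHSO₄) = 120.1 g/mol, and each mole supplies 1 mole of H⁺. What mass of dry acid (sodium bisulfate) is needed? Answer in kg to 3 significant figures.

Volume: 5.53 m³ = 5,530 L.
Alkalinity to neutralize: (212 − 84) = 128 mg/L as CaCO₃ × 5,530 L = 707.8 g as CaCO₃.
Equivalents of H⁺ required: 707.8 ÷ 50 g/eq = 14.16 eq = 14.16 mol NaHSO₄.
Mass of NaHSO₄: 14.16 × 120.1 = 1700 g.

1.70 kg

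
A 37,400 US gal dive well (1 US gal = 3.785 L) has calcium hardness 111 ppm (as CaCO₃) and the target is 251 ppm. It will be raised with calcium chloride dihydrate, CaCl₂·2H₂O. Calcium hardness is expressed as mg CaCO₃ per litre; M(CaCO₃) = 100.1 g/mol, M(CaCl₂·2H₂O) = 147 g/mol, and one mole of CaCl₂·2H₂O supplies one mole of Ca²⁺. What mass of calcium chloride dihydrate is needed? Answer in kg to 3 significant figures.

29.1 kg

Volume: 37,400 US gal × 3.785 L/gal = 141,559 L.
Hardness to add: (251 − 111) = 140 mg/L as CaCO₃ × 141,559 L = 19,820 g as CaCO₃.
Moles of Ca²⁺ (1 mol Ca²⁺ ≡ 1 mol CaCO₃): 19,820 / 100.1 g/mol = 198 mol.
Mass of CaCl₂·2H₂O: 198 × 147 = 29,100 g.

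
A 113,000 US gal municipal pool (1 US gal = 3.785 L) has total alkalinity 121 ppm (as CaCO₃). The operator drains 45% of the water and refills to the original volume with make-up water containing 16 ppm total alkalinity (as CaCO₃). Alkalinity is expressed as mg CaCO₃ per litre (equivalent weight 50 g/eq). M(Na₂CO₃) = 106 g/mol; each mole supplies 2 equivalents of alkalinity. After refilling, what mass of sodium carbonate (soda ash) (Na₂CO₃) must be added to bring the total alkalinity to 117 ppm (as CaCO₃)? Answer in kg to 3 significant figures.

19.6 kg

Volume: 113,000 US gal × 3.785 L/gal = 427,705 L.
After draining 45% and refilling: 121 × 0.55 + 16 × 0.45 = 73.75 ppm.
Deficit to target: 117 − 73.75 = 43.25 mg/L.
As CaCO₃: 43.25 mg/L × 427,705 L = 18,500 g; ÷ 50 g/eq ÷ 2 = 185 mol Na₂CO₃.
Mass: 185 × 106 = 19,610 g.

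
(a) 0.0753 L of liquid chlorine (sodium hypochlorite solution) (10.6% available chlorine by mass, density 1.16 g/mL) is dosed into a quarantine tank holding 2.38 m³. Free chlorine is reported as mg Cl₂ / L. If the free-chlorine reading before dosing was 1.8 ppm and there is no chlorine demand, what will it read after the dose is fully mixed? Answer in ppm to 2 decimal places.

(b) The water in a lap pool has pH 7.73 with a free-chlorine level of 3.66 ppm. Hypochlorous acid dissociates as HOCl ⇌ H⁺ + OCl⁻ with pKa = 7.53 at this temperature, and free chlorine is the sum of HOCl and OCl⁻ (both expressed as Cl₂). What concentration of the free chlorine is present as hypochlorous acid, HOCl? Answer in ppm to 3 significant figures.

(a) 5.69 ppm; (b) 1.42 ppm

(a) Volume: 2.38 m³ = 2,380 L.
(a) Mass of solution: 0.0753 L × 1000 mL/L × 1.16 g/mL = 87.35 g.
(a) Available chlorine delivered: 87.35 g × 0.106 = 9.259 g as Cl₂.
(a) Concentration rise: 9.259 g / 2,380 L = 3.89 mg/L = 3.89 ppm.
(a) Final FC: 1.8 + 3.89 = 5.69 ppm.

(b) [OCl⁻]/[HOCl] = 10^(pH − pKa) = 10^(7.73 − 7.53) = 10^0.20 = 1.585.
(b) Fraction as HOCl = 1 / (1 + 1.585) = 0.3869.
(b) HOCl = 0.3869 × 3.66 ppm = 1.416 ppm.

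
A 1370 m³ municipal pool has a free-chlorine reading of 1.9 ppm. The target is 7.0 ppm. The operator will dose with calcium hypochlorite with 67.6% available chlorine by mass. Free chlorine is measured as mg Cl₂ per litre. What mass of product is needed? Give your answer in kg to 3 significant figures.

Volume: 1370 m³ = 1,370,000 L.
Chlorine deficit: 7.0 − 1.9 = 5.1 ppm = 5.1 mg/L as Cl₂.
Cl₂ equivalent needed: 5.1 mg/L × 1,370,000 L = 6,987,000 mg = 6987 g.
Product at 67.6% available chlorine: 6987 / 0.676 = 10,340 g.

10.3 kg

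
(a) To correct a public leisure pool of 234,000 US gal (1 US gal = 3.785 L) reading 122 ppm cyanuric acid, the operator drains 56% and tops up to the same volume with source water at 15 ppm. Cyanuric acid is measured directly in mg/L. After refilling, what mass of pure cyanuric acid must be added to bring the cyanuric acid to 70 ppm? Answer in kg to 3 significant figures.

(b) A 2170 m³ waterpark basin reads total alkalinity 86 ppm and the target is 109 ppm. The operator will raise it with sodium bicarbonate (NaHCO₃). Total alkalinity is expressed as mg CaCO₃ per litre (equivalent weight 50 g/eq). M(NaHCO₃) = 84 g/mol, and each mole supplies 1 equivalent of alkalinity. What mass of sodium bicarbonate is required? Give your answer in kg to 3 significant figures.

(a) Volume: 234,000 US gal × 3.785 L/gal = 885,690 L.
(a) After draining 56% and refilling: 122 × 0.44 + 15 × 0.56 = 62.08 ppm.
(a) Deficit to target: 70 − 62.08 = 7.92 mg/L.
(a) Mass: 7.92 mg/L × 885,690 L = 7015 g cyanuric acid.

(b) Volume: 2170 m³ = 2,170,000 L.
(b) Alkalinity to add: (109 − 86) = 23 mg/L as CaCO₃ × 2,170,000 L = 49,910 g as CaCO₃.
(b) Equivalents: 49,910 g ÷ 50 g/eq = 998.2 eq.
(b) NaHCO₃ supplies 1 eq per mole → 998.2 mol.
(b) Mass: 998.2 mol × 84 g/mol = 83,850 g.

(a) 7.01 kg; (b) 83.8 kg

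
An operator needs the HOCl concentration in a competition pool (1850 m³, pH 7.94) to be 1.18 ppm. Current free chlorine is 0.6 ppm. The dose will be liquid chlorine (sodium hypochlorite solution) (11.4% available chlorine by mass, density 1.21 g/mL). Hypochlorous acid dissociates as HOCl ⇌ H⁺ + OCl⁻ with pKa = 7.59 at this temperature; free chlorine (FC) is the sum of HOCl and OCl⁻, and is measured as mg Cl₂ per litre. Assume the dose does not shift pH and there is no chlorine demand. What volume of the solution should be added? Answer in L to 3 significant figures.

43.2 L

Volume: 1850 m³ = 1,850,000 L.
[OCl⁻]/[HOCl] = 10^(pH − pKa) = 10^(7.94 − 7.59) = 2.239; fraction as HOCl = 1/(1 + 2.239) = 0.3088.
Free chlorine required for 1.18 ppm HOCl: 1.18 / 0.3088 = 3.822 ppm.
FC to add: 3.822 − 0.6 = 3.222 mg/L as Cl₂.
Cl₂ equivalent: 3.222 mg/L × 1,850,000 L = 5960 g.
Product at 11.4% available Cl: 5960 / 0.114 = 52,280 g.
Volume: 52,280 g ÷ 1.21 g/mL = 43,210 mL.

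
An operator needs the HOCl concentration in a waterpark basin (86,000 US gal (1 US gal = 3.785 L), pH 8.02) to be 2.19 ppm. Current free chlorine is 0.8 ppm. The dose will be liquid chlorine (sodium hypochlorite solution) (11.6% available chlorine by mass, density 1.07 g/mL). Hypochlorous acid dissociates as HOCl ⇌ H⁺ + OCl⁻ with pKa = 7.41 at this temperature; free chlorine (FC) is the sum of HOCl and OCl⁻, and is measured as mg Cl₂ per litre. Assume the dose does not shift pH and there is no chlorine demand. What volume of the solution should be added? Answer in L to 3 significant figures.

27.0 L

Volume: 86,000 US gal × 3.785 L/gal = 325,510 L.
[OCl⁻]/[HOCl] = 10^(pH − pKa) = 10^(8.02 − 7.41) = 4.074; fraction as HOCl = 1/(1 + 4.074) = 0.1971.
Free chlorine required for 2.19 ppm HOCl: 2.19 / 0.1971 = 11.11 ppm.
FC to add: 11.11 − 0.8 = 10.31 mg/L as Cl₂.
Cl₂ equivalent: 10.31 mg/L × 325,510 L = 3357 g.
Product at 11.6% available Cl: 3357 / 0.116 = 28,940 g.
Volume: 28,940 g ÷ 1.07 g/mL = 27,040 mL.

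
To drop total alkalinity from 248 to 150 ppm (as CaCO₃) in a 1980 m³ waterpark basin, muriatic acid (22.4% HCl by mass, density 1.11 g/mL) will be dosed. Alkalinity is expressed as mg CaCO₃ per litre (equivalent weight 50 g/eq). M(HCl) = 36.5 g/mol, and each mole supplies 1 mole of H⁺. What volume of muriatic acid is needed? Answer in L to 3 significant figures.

570 L

Volume: 1980 m³ = 1,980,000 L.
Alkalinity to neutralize: (248 − 150) = 98 mg/L as CaCO₃ × 1,980,000 L = 194,000 g as CaCO₃.
Equivalents of H⁺ required: 194,000 ÷ 50 g/eq = 3881 eq = 3881 mol HCl.
Mass of HCl: 3881 × 36.5 = 141,600 g.
Mass of 22.4% solution: 141,600 / 0.224 = 632,400 g.
Volume: 632,400 g ÷ 1.11 g/mL = 569,700 mL.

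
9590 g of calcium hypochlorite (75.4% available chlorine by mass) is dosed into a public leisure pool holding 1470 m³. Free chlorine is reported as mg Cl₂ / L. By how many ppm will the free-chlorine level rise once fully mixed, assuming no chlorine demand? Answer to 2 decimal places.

Volume: 1470 m³ = 1,470,000 L.
Available chlorine delivered: 9590 g × 0.754 = 7231 g as Cl₂.
Concentration rise: 7231 g / 1,470,000 L = 4.919 mg/L = 4.92 ppm.

4.92 ppm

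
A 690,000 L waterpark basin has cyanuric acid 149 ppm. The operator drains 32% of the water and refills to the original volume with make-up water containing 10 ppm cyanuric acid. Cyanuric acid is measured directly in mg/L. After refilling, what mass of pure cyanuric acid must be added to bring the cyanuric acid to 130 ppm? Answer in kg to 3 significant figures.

17.6 kg

After draining 32% and refilling: 149 × 0.68 + 10 × 0.32 = 104.52 ppm.
Deficit to target: 130 − 104.52 = 25.48 mg/L.
Mass: 25.48 mg/L × 690,000 L = 17,580 g cyanuric acid.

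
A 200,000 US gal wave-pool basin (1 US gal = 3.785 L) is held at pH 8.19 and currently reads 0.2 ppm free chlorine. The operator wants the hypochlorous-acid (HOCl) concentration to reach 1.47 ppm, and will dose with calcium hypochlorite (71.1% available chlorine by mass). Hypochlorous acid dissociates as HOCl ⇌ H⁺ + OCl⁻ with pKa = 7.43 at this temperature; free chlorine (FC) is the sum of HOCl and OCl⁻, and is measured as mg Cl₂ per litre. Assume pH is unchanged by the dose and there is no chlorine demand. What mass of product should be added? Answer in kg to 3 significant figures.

Volume: 200,000 US gal × 3.785 L/gal = 757,000 L.
[OCl⁻]/[HOCl] = 10^(pH − pKa) = 10^(8.19 − 7.43) = 5.754; fraction as HOCl = 1/(1 + 5.754) = 0.1481.
Free chlorine required for 1.47 ppm HOCl: 1.47 / 0.1481 = 9.929 ppm.
FC to add: 9.929 − 0.2 = 9.729 mg/L as Cl₂.
Cl₂ equivalent: 9.729 mg/L × 757,000 L = 7365 g.
Product at 71.1% available Cl: 7365 / 0.711 = 10,360 g.

10.4 kg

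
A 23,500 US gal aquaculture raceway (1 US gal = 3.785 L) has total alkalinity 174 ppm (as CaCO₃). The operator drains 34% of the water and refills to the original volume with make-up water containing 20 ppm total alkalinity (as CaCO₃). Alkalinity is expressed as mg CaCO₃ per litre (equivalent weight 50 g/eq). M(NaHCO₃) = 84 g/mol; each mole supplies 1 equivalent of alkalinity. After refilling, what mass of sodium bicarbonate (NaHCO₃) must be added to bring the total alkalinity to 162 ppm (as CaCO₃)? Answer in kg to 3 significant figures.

6.03 kg

Volume: 23,500 US gal × 3.785 L/gal = 88,948 L.
After draining 34% and refilling: 174 × 0.66 + 20 × 0.34 = 121.64 ppm.
Deficit to target: 162 − 121.64 = 40.36 mg/L.
As CaCO₃: 40.36 mg/L × 88,948 L = 3590 g; ÷ 50 g/eq ÷ 1 = 71.8 mol NaHCO₃.
Mass: 71.8 × 84 = 6031 g.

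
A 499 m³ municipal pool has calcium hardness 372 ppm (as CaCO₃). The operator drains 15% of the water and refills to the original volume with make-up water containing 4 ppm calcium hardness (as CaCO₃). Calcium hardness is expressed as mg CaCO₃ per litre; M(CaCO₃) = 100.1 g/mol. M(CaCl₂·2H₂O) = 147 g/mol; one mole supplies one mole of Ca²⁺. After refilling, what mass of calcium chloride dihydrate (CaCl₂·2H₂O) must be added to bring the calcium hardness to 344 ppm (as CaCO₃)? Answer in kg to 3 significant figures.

Volume: 499 m³ = 499,000 L.
After draining 15% and refilling: 372 × 0.85 + 4 × 0.15 = 316.8 ppm.
Deficit to target: 344 − 316.8 = 27.2 mg/L.
As CaCO₃: 27.2 mg/L × 499,000 L = 13,570 g; ÷ 100.1 = 135.6 mol Ca²⁺.
Mass: 135.6 × 147 = 19,930 g.

19.9 kg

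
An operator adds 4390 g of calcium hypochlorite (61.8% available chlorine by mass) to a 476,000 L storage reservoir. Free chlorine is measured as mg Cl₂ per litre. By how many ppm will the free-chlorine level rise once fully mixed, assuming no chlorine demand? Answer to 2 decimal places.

5.70 ppm

Available chlorine delivered: 4390 g × 0.618 = 2713 g as Cl₂.
Concentration rise: 2713 g / 476,000 L = 5.7 mg/L = 5.70 ppm.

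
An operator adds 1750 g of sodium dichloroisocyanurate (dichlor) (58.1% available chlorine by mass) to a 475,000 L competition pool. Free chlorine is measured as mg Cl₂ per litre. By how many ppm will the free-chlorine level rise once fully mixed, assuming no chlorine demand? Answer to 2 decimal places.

2.14 ppm

Available chlorine delivered: 1750 g × 0.581 = 1017 g as Cl₂.
Concentration rise: 1017 g / 475,000 L = 2.141 mg/L = 2.14 ppm.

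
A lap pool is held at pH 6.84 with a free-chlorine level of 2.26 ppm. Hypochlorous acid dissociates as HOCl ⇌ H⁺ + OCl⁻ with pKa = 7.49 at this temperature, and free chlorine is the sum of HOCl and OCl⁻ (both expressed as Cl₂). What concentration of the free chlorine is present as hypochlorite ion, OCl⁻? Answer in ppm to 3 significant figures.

[OCl⁻]/[HOCl] = 10^(pH − pKa) = 10^(6.84 − 7.49) = 10^-0.65 = 0.2239.
Fraction as HOCl = 1 / (1 + 0.2239) = 0.8171.
OCl⁻ = (1 − 0.8171) × 2.26 ppm = 0.4134 ppm.

0.413 ppm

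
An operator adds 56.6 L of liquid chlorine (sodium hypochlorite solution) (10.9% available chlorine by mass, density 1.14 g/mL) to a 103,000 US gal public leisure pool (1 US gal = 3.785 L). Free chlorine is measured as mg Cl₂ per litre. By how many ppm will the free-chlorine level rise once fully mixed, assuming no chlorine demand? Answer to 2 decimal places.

18.04 ppm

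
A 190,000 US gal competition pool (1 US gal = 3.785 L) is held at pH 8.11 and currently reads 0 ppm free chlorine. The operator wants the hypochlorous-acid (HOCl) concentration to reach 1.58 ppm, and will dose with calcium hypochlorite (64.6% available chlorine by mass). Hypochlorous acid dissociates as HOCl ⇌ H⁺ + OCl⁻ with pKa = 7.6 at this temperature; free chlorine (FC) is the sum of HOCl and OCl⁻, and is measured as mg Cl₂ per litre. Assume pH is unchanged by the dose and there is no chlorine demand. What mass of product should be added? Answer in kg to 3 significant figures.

Volume: 190,000 US gal × 3.785 L/gal = 719,150 L.
[OCl⁻]/[HOCl] = 10^(pH − pKa) = 10^(8.11 − 7.6) = 3.236; fraction as HOCl = 1/(1 + 3.236) = 0.2361.
Free chlorine required for 1.58 ppm HOCl: 1.58 / 0.2361 = 6.693 ppm.
FC to add: 6.693 − 0 = 6.693 mg/L as Cl₂.
Cl₂ equivalent: 6.693 mg/L × 719,150 L = 4813 g.
Product at 64.6% available Cl: 4813 / 0.646 = 7451 g.

7.45 kg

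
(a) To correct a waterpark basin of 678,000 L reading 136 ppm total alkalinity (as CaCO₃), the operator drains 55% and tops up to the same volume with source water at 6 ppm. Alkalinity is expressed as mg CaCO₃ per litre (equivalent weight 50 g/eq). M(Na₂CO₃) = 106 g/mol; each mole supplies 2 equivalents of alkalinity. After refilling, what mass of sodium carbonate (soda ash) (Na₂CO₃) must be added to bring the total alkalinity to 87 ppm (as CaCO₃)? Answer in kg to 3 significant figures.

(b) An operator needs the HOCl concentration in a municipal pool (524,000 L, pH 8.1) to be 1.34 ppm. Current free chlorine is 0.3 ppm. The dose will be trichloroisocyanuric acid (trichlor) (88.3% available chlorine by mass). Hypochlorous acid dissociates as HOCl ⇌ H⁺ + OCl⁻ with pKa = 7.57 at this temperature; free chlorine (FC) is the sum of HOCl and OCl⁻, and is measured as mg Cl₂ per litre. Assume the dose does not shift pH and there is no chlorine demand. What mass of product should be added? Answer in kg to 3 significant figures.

(a) 16.2 kg; (b) 3.31 kg

(a) After draining 55% and refilling: 136 × 0.45 + 6 × 0.55 = 64.5 ppm.
(a) Deficit to target: 87 − 64.5 = 22.5 mg/L.
(a) As CaCO₃: 22.5 mg/L × 678,000 L = 15,260 g; ÷ 50 g/eq ÷ 2 = 152.6 mol Na₂CO₃.
(a) Mass: 152.6 × 106 = 16,170 g.

(b) [OCl⁻]/[HOCl] = 10^(pH − pKa) = 10^(8.1 − 7.57) = 3.388; fraction as HOCl = 1/(1 + 3.388) = 0.2279.
(b) Free chlorine required for 1.34 ppm HOCl: 1.34 / 0.2279 = 5.881 ppm.
(b) FC to add: 5.881 − 0.3 = 5.581 mg/L as Cl₂.
(b) Cl₂ equivalent: 5.581 mg/L × 524,000 L = 2924 g.
(b) Product at 88.3% available Cl: 2924 / 0.883 = 3312 g.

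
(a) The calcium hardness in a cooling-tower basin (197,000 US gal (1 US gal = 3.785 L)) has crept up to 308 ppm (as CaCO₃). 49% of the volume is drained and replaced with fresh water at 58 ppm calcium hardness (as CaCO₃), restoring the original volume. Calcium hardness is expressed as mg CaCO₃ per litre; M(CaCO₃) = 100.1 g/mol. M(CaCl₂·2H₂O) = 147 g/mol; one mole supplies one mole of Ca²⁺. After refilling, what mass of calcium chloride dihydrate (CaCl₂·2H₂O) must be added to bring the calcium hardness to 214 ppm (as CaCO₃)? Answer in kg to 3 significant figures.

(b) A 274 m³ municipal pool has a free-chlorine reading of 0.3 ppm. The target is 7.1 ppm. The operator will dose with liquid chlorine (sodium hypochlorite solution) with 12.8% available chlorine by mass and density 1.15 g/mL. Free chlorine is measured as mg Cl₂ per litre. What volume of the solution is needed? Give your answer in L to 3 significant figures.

(a) 31.2 kg; (b) 12.7 L

(a) Volume: 197,000 US gal × 3.785 L/gal = 745,645 L.
(a) After draining 49% and refilling: 308 × 0.51 + 58 × 0.49 = 185.5 ppm.
(a) Deficit to target: 214 − 185.5 = 28.5 mg/L.
(a) As CaCO₃: 28.5 mg/L × 745,645 L = 21,250 g; ÷ 100.1 = 212.3 mol Ca²⁺.
(a) Mass: 212.3 × 147 = 31,210 g.

(b) Volume: 274 m³ = 274,000 L.
(b) Chlorine deficit: 7.1 − 0.3 = 6.8 ppm = 6.8 mg/L as Cl₂.
(b) Cl₂ equivalent needed: 6.8 mg/L × 274,000 L = 1,863,000 mg = 1863 g.
(b) Product at 12.8% available chlorine: 1863 / 0.128 = 14,560 g.
(b) Volume at density 1.15 g/mL: 14,560 g ÷ 1.15 g/mL = 12,660 mL.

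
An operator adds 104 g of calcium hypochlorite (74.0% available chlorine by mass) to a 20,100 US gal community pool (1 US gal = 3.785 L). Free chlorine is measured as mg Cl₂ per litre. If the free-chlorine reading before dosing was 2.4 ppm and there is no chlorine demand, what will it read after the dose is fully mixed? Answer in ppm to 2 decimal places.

Volume: 20,100 US gal × 3.785 L/gal = 76,078 L.
Available chlorine delivered: 104 g × 0.74 = 76.96 g as Cl₂.
Concentration rise: 76.96 g / 76,078 L = 1.012 mg/L = 1.01 ppm.
Final FC: 2.4 + 1.01 = 3.41 ppm.

3.41 ppm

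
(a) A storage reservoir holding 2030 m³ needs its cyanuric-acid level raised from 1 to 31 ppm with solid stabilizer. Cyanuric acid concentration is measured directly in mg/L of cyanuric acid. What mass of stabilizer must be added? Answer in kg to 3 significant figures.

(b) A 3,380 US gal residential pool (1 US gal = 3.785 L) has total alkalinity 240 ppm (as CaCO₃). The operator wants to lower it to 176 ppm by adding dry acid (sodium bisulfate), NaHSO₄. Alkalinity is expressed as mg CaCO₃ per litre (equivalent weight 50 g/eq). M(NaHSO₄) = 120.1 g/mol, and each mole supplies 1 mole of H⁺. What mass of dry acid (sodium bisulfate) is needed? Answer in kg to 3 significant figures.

(a) 60.9 kg; (b) 1.97 kg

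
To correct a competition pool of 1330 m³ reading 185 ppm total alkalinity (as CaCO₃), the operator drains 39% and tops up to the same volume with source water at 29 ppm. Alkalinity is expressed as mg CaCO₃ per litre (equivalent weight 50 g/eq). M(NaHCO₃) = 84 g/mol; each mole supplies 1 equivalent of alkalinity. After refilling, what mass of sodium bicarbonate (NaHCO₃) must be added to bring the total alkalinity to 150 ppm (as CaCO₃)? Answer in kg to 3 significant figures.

57.7 kg

Volume: 1330 m³ = 1,330,000 L.
After draining 39% and refilling: 185 × 0.61 + 29 × 0.39 = 124.16 ppm.
Deficit to target: 150 − 124.16 = 25.84 mg/L.
As CaCO₃: 25.84 mg/L × 1,330,000 L = 34,370 g; ÷ 50 g/eq ÷ 1 = 687.3 mol NaHCO₃.
Mass: 687.3 × 84 = 57,740 g.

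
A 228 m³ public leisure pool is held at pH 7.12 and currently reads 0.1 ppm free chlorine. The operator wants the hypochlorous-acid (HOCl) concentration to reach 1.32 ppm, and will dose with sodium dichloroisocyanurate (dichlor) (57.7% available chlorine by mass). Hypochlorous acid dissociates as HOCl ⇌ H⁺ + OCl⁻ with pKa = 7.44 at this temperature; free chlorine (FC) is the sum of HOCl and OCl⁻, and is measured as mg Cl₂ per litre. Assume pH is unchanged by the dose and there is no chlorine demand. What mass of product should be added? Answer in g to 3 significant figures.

732 g

Volume: 228 m³ = 228,000 L.
[OCl⁻]/[HOCl] = 10^(pH − pKa) = 10^(7.12 − 7.44) = 0.4786; fraction as HOCl = 1/(1 + 0.4786) = 0.6763.
Free chlorine required for 1.32 ppm HOCl: 1.32 / 0.6763 = 1.952 ppm.
FC to add: 1.952 − 0.1 = 1.852 mg/L as Cl₂.
Cl₂ equivalent: 1.852 mg/L × 228,000 L = 422.2 g.
Product at 57.7% available Cl: 422.2 / 0.577 = 731.7 g.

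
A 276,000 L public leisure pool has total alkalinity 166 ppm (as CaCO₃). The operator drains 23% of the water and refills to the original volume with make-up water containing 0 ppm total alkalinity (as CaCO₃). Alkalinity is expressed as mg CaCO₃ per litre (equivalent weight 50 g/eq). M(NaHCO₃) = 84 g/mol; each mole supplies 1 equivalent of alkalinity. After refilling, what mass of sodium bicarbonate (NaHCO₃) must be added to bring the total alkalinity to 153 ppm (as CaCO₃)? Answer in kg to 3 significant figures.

11.7 kg

After draining 23% and refilling: 166 × 0.77 + 0 × 0.23 = 127.82 ppm.
Deficit to target: 153 − 127.82 = 25.18 mg/L.
As CaCO₃: 25.18 mg/L × 276,000 L = 6950 g; ÷ 50 g/eq ÷ 1 = 139 mol NaHCO₃.
Mass: 139 × 84 = 11,680 g.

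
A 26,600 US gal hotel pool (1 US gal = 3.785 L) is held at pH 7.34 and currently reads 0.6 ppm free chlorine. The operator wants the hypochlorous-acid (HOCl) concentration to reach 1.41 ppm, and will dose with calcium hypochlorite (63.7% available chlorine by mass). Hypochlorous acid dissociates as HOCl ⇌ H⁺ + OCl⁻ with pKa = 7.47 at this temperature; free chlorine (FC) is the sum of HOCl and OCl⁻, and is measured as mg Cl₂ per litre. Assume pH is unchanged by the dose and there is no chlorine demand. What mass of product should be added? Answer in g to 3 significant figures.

Volume: 26,600 US gal × 3.785 L/gal = 100,681 L.
[OCl⁻]/[HOCl] = 10^(pH − pKa) = 10^(7.34 − 7.47) = 0.7413; fraction as HOCl = 1/(1 + 0.7413) = 0.5743.
Free chlorine required for 1.41 ppm HOCl: 1.41 / 0.5743 = 2.455 ppm.
FC to add: 2.455 − 0.6 = 1.855 mg/L as Cl₂.
Cl₂ equivalent: 1.855 mg/L × 100,681 L = 186.8 g.
Product at 63.7% available Cl: 186.8 / 0.637 = 293.2 g.

293 g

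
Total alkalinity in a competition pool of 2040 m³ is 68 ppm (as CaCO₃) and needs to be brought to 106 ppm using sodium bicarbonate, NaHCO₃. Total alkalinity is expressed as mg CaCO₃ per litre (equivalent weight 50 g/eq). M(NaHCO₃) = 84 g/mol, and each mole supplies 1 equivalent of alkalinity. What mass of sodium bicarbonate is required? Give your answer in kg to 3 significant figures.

Volume: 2040 m³ = 2,040,000 L.
Alkalinity to add: (106 − 68) = 38 mg/L as CaCO₃ × 2,040,000 L = 77,520 g as CaCO₃.
Equivalents: 77,520 g ÷ 50 g/eq = 1550 eq.
NaHCO₃ supplies 1 eq per mole → 1550 mol.
Mass: 1550 mol × 84 g/mol = 130,200 g.

130 kg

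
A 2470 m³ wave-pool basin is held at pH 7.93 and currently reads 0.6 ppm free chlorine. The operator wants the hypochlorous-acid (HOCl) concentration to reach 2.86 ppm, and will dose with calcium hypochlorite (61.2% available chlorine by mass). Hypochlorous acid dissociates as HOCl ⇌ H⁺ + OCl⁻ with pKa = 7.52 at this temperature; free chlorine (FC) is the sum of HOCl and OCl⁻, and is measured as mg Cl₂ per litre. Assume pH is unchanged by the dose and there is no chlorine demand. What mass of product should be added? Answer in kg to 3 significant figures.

38.8 kg

Volume: 2470 m³ = 2,470,000 L.
[OCl⁻]/[HOCl] = 10^(pH − pKa) = 10^(7.93 − 7.52) = 2.57; fraction as HOCl = 1/(1 + 2.57) = 0.2801.
Free chlorine required for 2.86 ppm HOCl: 2.86 / 0.2801 = 10.21 ppm.
FC to add: 10.21 − 0.6 = 9.611 mg/L as Cl₂.
Cl₂ equivalent: 9.611 mg/L × 2,470,000 L = 23,740 g.
Product at 61.2% available Cl: 23,740 / 0.612 = 38,790 g.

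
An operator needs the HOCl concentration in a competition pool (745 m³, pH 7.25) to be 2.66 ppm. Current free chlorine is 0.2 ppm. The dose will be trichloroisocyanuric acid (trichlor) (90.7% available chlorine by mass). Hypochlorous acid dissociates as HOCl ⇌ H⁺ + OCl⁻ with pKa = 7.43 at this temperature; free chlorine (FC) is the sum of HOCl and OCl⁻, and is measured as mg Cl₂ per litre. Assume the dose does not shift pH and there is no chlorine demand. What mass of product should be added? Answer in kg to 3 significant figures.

Volume: 745 m³ = 745,000 L.
[OCl⁻]/[HOCl] = 10^(pH − pKa) = 10^(7.25 − 7.43) = 0.6607; fraction as HOCl = 1/(1 + 0.6607) = 0.6022.
Free chlorine required for 2.66 ppm HOCl: 2.66 / 0.6022 = 4.417 ppm.
FC to add: 4.417 − 0.2 = 4.217 mg/L as Cl₂.
Cl₂ equivalent: 4.217 mg/L × 745,000 L = 3142 g.
Product at 90.7% available Cl: 3142 / 0.907 = 3464 g.

3.46 kg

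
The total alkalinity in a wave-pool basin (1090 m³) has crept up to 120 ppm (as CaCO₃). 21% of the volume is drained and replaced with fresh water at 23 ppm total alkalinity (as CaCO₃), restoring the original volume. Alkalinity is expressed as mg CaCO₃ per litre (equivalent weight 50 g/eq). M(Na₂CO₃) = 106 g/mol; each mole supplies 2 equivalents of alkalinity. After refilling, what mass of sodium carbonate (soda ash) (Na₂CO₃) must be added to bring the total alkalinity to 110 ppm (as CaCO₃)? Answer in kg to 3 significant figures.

Volume: 1090 m³ = 1,090,000 L.
After draining 21% and refilling: 120 × 0.79 + 23 × 0.21 = 99.63 ppm.
Deficit to target: 110 − 99.63 = 10.37 mg/L.
As CaCO₃: 10.37 mg/L × 1,090,000 L = 11,300 g; ÷ 50 g/eq ÷ 2 = 113 mol Na₂CO₃.
Mass: 113 × 106 = 11,980 g.

12.0 kg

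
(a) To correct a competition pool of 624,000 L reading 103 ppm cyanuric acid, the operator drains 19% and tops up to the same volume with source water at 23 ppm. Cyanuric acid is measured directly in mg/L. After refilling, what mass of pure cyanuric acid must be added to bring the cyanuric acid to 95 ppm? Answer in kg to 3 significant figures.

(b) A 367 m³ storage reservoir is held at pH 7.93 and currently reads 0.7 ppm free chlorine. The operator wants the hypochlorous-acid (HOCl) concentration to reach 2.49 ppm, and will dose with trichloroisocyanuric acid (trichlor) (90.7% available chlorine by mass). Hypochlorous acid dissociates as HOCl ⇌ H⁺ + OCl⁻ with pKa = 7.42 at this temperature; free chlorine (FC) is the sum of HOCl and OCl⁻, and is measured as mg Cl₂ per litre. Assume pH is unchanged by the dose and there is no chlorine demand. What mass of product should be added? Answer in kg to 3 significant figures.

(a) 4.49 kg; (b) 3.98 kg

(a) After draining 19% and refilling: 103 × 0.81 + 23 × 0.19 = 87.8 ppm.
(a) Deficit to target: 95 − 87.8 = 7.2 mg/L.
(a) Mass: 7.2 mg/L × 624,000 L = 4493 g cyanuric acid.

(b) Volume: 367 m³ = 367,000 L.
(b) [OCl⁻]/[HOCl] = 10^(pH − pKa) = 10^(7.93 − 7.42) = 3.236; fraction as HOCl = 1/(1 + 3.236) = 0.2361.
(b) Free chlorine required for 2.49 ppm HOCl: 2.49 / 0.2361 = 10.55 ppm.
(b) FC to add: 10.55 − 0.7 = 9.847 mg/L as Cl₂.
(b) Cl₂ equivalent: 9.847 mg/L × 367,000 L = 3614 g.
(b) Product at 90.7% available Cl: 3614 / 0.907 = 3985 g.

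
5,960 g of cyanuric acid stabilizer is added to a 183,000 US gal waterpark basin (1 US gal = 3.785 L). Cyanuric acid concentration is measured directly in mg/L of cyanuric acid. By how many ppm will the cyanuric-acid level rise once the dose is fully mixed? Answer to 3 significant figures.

8.60 ppm

Volume: 183,000 US gal × 3.785 L/gal = 692,655 L.
Rise: 5,960 g / 692,655 L × 1000 = 8.605 mg/L.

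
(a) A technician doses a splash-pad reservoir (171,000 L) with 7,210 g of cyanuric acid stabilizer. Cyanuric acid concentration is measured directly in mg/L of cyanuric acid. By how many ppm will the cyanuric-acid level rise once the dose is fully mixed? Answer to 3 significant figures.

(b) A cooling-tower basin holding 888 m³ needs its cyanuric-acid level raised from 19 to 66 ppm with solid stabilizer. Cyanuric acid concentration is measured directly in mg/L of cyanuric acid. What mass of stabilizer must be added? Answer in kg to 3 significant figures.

(a) 42.2 ppm; (b) 41.7 kg

(a) Rise: 7,210 g / 171,000 L × 1000 = 42.16 mg/L.

(b) Volume: 888 m³ = 888,000 L.
(b) CYA to add: (66 − 19) = 47 mg/L × 888,000 L = 41,740 g cyanuric acid.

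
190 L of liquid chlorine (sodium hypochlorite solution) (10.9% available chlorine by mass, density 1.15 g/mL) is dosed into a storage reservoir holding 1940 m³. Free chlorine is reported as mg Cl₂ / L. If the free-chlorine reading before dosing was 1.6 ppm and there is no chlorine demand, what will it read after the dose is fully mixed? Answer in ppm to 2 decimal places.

13.88 ppm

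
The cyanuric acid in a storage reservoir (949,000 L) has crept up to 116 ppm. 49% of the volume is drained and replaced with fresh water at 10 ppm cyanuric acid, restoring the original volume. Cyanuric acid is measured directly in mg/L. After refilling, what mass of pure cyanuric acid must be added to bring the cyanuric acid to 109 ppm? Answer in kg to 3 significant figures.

After draining 49% and refilling: 116 × 0.51 + 10 × 0.49 = 64.06 ppm.
Deficit to target: 109 − 64.06 = 44.94 mg/L.
Mass: 44.94 mg/L × 949,000 L = 42,650 g cyanuric acid.

42.6 kg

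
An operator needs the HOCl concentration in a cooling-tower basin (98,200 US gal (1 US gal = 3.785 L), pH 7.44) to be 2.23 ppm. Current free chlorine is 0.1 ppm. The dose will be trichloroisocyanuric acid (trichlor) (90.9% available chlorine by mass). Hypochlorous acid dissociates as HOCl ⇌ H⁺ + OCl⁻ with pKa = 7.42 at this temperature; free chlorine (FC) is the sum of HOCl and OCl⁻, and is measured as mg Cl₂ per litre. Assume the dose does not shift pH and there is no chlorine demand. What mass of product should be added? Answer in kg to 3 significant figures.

1.83 kg

Volume: 98,200 US gal × 3.785 L/gal = 371,687 L.
[OCl⁻]/[HOCl] = 10^(pH − pKa) = 10^(7.44 − 7.42) = 1.047; fraction as HOCl = 1/(1 + 1.047) = 0.4885.
Free chlorine required for 2.23 ppm HOCl: 2.23 / 0.4885 = 4.565 ppm.
FC to add: 4.565 − 0.1 = 4.465 mg/L as Cl₂.
Cl₂ equivalent: 4.465 mg/L × 371,687 L = 1660 g.
Product at 90.9% available Cl: 1660 / 0.909 = 1826 g.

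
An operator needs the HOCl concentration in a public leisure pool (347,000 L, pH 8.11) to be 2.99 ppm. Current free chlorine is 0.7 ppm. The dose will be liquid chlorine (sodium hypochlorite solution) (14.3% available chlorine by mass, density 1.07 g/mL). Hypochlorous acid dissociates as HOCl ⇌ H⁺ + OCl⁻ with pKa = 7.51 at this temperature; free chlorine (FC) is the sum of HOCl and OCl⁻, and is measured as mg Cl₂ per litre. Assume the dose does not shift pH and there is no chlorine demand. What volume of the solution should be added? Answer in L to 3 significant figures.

[OCl⁻]/[HOCl] = 10^(pH − pKa) = 10^(8.11 − 7.51) = 3.981; fraction as HOCl = 1/(1 + 3.981) = 0.2008.
Free chlorine required for 2.99 ppm HOCl: 2.99 / 0.2008 = 14.89 ppm.
FC to add: 14.89 − 0.7 = 14.19 mg/L as Cl₂.
Cl₂ equivalent: 14.19 mg/L × 347,000 L = 4925 g.
Product at 14.3% available Cl: 4925 / 0.143 = 34,440 g.
Volume: 34,440 g ÷ 1.07 g/mL = 32,190 mL.

32.2 L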